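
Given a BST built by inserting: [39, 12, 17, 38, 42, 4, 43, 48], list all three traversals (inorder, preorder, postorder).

Tree insertion order: [39, 12, 17, 38, 42, 4, 43, 48]
Tree (level-order array): [39, 12, 42, 4, 17, None, 43, None, None, None, 38, None, 48]
Inorder (L, root, R): [4, 12, 17, 38, 39, 42, 43, 48]
Preorder (root, L, R): [39, 12, 4, 17, 38, 42, 43, 48]
Postorder (L, R, root): [4, 38, 17, 12, 48, 43, 42, 39]


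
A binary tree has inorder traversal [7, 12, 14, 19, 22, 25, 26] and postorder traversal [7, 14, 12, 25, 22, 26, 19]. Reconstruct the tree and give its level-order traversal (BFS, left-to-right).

Inorder:   [7, 12, 14, 19, 22, 25, 26]
Postorder: [7, 14, 12, 25, 22, 26, 19]
Algorithm: postorder visits root last, so walk postorder right-to-left;
each value is the root of the current inorder slice — split it at that
value, recurse on the right subtree first, then the left.
Recursive splits:
  root=19; inorder splits into left=[7, 12, 14], right=[22, 25, 26]
  root=26; inorder splits into left=[22, 25], right=[]
  root=22; inorder splits into left=[], right=[25]
  root=25; inorder splits into left=[], right=[]
  root=12; inorder splits into left=[7], right=[14]
  root=14; inorder splits into left=[], right=[]
  root=7; inorder splits into left=[], right=[]
Reconstructed level-order: [19, 12, 26, 7, 14, 22, 25]


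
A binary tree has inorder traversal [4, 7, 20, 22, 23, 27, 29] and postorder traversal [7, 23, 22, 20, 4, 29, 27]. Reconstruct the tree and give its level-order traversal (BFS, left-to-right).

Inorder:   [4, 7, 20, 22, 23, 27, 29]
Postorder: [7, 23, 22, 20, 4, 29, 27]
Algorithm: postorder visits root last, so walk postorder right-to-left;
each value is the root of the current inorder slice — split it at that
value, recurse on the right subtree first, then the left.
Recursive splits:
  root=27; inorder splits into left=[4, 7, 20, 22, 23], right=[29]
  root=29; inorder splits into left=[], right=[]
  root=4; inorder splits into left=[], right=[7, 20, 22, 23]
  root=20; inorder splits into left=[7], right=[22, 23]
  root=22; inorder splits into left=[], right=[23]
  root=23; inorder splits into left=[], right=[]
  root=7; inorder splits into left=[], right=[]
Reconstructed level-order: [27, 4, 29, 20, 7, 22, 23]


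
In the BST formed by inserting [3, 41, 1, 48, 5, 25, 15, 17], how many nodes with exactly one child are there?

Tree built from: [3, 41, 1, 48, 5, 25, 15, 17]
Tree (level-order array): [3, 1, 41, None, None, 5, 48, None, 25, None, None, 15, None, None, 17]
Rule: These are nodes with exactly 1 non-null child.
Per-node child counts:
  node 3: 2 child(ren)
  node 1: 0 child(ren)
  node 41: 2 child(ren)
  node 5: 1 child(ren)
  node 25: 1 child(ren)
  node 15: 1 child(ren)
  node 17: 0 child(ren)
  node 48: 0 child(ren)
Matching nodes: [5, 25, 15]
Count of nodes with exactly one child: 3


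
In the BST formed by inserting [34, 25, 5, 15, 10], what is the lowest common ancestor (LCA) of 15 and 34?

Tree insertion order: [34, 25, 5, 15, 10]
Tree (level-order array): [34, 25, None, 5, None, None, 15, 10]
In a BST, the LCA of p=15, q=34 is the first node v on the
root-to-leaf path with p <= v <= q (go left if both < v, right if both > v).
Walk from root:
  at 34: 15 <= 34 <= 34, this is the LCA
LCA = 34


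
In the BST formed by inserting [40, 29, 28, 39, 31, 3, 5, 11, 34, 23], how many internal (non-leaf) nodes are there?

Tree built from: [40, 29, 28, 39, 31, 3, 5, 11, 34, 23]
Tree (level-order array): [40, 29, None, 28, 39, 3, None, 31, None, None, 5, None, 34, None, 11, None, None, None, 23]
Rule: An internal node has at least one child.
Per-node child counts:
  node 40: 1 child(ren)
  node 29: 2 child(ren)
  node 28: 1 child(ren)
  node 3: 1 child(ren)
  node 5: 1 child(ren)
  node 11: 1 child(ren)
  node 23: 0 child(ren)
  node 39: 1 child(ren)
  node 31: 1 child(ren)
  node 34: 0 child(ren)
Matching nodes: [40, 29, 28, 3, 5, 11, 39, 31]
Count of internal (non-leaf) nodes: 8


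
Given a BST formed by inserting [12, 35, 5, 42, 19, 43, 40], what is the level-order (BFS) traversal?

Tree insertion order: [12, 35, 5, 42, 19, 43, 40]
Tree (level-order array): [12, 5, 35, None, None, 19, 42, None, None, 40, 43]
BFS from the root, enqueuing left then right child of each popped node:
  queue [12] -> pop 12, enqueue [5, 35], visited so far: [12]
  queue [5, 35] -> pop 5, enqueue [none], visited so far: [12, 5]
  queue [35] -> pop 35, enqueue [19, 42], visited so far: [12, 5, 35]
  queue [19, 42] -> pop 19, enqueue [none], visited so far: [12, 5, 35, 19]
  queue [42] -> pop 42, enqueue [40, 43], visited so far: [12, 5, 35, 19, 42]
  queue [40, 43] -> pop 40, enqueue [none], visited so far: [12, 5, 35, 19, 42, 40]
  queue [43] -> pop 43, enqueue [none], visited so far: [12, 5, 35, 19, 42, 40, 43]
Result: [12, 5, 35, 19, 42, 40, 43]


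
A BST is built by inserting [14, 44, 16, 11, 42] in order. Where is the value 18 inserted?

Starting tree (level order): [14, 11, 44, None, None, 16, None, None, 42]
Insertion path: 14 -> 44 -> 16 -> 42
Result: insert 18 as left child of 42
Final tree (level order): [14, 11, 44, None, None, 16, None, None, 42, 18]


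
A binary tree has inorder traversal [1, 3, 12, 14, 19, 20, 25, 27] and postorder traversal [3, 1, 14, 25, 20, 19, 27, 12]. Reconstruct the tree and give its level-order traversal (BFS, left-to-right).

Inorder:   [1, 3, 12, 14, 19, 20, 25, 27]
Postorder: [3, 1, 14, 25, 20, 19, 27, 12]
Algorithm: postorder visits root last, so walk postorder right-to-left;
each value is the root of the current inorder slice — split it at that
value, recurse on the right subtree first, then the left.
Recursive splits:
  root=12; inorder splits into left=[1, 3], right=[14, 19, 20, 25, 27]
  root=27; inorder splits into left=[14, 19, 20, 25], right=[]
  root=19; inorder splits into left=[14], right=[20, 25]
  root=20; inorder splits into left=[], right=[25]
  root=25; inorder splits into left=[], right=[]
  root=14; inorder splits into left=[], right=[]
  root=1; inorder splits into left=[], right=[3]
  root=3; inorder splits into left=[], right=[]
Reconstructed level-order: [12, 1, 27, 3, 19, 14, 20, 25]


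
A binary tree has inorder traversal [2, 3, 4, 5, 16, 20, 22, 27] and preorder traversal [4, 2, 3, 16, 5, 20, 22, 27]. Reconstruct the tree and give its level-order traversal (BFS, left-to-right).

Inorder:  [2, 3, 4, 5, 16, 20, 22, 27]
Preorder: [4, 2, 3, 16, 5, 20, 22, 27]
Algorithm: preorder visits root first, so consume preorder in order;
for each root, split the current inorder slice at that value into
left-subtree inorder and right-subtree inorder, then recurse.
Recursive splits:
  root=4; inorder splits into left=[2, 3], right=[5, 16, 20, 22, 27]
  root=2; inorder splits into left=[], right=[3]
  root=3; inorder splits into left=[], right=[]
  root=16; inorder splits into left=[5], right=[20, 22, 27]
  root=5; inorder splits into left=[], right=[]
  root=20; inorder splits into left=[], right=[22, 27]
  root=22; inorder splits into left=[], right=[27]
  root=27; inorder splits into left=[], right=[]
Reconstructed level-order: [4, 2, 16, 3, 5, 20, 22, 27]


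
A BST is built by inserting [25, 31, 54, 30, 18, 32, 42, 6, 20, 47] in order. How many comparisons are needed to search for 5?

Search path for 5: 25 -> 18 -> 6
Found: False
Comparisons: 3


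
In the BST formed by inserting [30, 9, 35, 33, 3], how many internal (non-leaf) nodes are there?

Tree built from: [30, 9, 35, 33, 3]
Tree (level-order array): [30, 9, 35, 3, None, 33]
Rule: An internal node has at least one child.
Per-node child counts:
  node 30: 2 child(ren)
  node 9: 1 child(ren)
  node 3: 0 child(ren)
  node 35: 1 child(ren)
  node 33: 0 child(ren)
Matching nodes: [30, 9, 35]
Count of internal (non-leaf) nodes: 3


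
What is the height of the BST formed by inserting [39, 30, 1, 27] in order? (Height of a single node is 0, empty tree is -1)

Insertion order: [39, 30, 1, 27]
Tree (level-order array): [39, 30, None, 1, None, None, 27]
Compute height bottom-up (empty subtree = -1):
  height(27) = 1 + max(-1, -1) = 0
  height(1) = 1 + max(-1, 0) = 1
  height(30) = 1 + max(1, -1) = 2
  height(39) = 1 + max(2, -1) = 3
Height = 3


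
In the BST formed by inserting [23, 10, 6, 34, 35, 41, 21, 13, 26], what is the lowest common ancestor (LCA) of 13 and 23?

Tree insertion order: [23, 10, 6, 34, 35, 41, 21, 13, 26]
Tree (level-order array): [23, 10, 34, 6, 21, 26, 35, None, None, 13, None, None, None, None, 41]
In a BST, the LCA of p=13, q=23 is the first node v on the
root-to-leaf path with p <= v <= q (go left if both < v, right if both > v).
Walk from root:
  at 23: 13 <= 23 <= 23, this is the LCA
LCA = 23


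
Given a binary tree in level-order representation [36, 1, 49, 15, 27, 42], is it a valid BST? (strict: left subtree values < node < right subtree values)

Level-order array: [36, 1, 49, 15, 27, 42]
Validate using subtree bounds (lo, hi): at each node, require lo < value < hi,
then recurse left with hi=value and right with lo=value.
Preorder trace (stopping at first violation):
  at node 36 with bounds (-inf, +inf): OK
  at node 1 with bounds (-inf, 36): OK
  at node 15 with bounds (-inf, 1): VIOLATION
Node 15 violates its bound: not (-inf < 15 < 1).
Result: Not a valid BST


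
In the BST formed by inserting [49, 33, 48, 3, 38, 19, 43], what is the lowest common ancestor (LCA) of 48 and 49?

Tree insertion order: [49, 33, 48, 3, 38, 19, 43]
Tree (level-order array): [49, 33, None, 3, 48, None, 19, 38, None, None, None, None, 43]
In a BST, the LCA of p=48, q=49 is the first node v on the
root-to-leaf path with p <= v <= q (go left if both < v, right if both > v).
Walk from root:
  at 49: 48 <= 49 <= 49, this is the LCA
LCA = 49


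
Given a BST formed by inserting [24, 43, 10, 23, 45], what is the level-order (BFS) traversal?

Tree insertion order: [24, 43, 10, 23, 45]
Tree (level-order array): [24, 10, 43, None, 23, None, 45]
BFS from the root, enqueuing left then right child of each popped node:
  queue [24] -> pop 24, enqueue [10, 43], visited so far: [24]
  queue [10, 43] -> pop 10, enqueue [23], visited so far: [24, 10]
  queue [43, 23] -> pop 43, enqueue [45], visited so far: [24, 10, 43]
  queue [23, 45] -> pop 23, enqueue [none], visited so far: [24, 10, 43, 23]
  queue [45] -> pop 45, enqueue [none], visited so far: [24, 10, 43, 23, 45]
Result: [24, 10, 43, 23, 45]


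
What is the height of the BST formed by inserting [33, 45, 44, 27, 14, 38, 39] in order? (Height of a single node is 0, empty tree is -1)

Insertion order: [33, 45, 44, 27, 14, 38, 39]
Tree (level-order array): [33, 27, 45, 14, None, 44, None, None, None, 38, None, None, 39]
Compute height bottom-up (empty subtree = -1):
  height(14) = 1 + max(-1, -1) = 0
  height(27) = 1 + max(0, -1) = 1
  height(39) = 1 + max(-1, -1) = 0
  height(38) = 1 + max(-1, 0) = 1
  height(44) = 1 + max(1, -1) = 2
  height(45) = 1 + max(2, -1) = 3
  height(33) = 1 + max(1, 3) = 4
Height = 4


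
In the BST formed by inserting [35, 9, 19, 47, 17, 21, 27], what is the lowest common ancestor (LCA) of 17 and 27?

Tree insertion order: [35, 9, 19, 47, 17, 21, 27]
Tree (level-order array): [35, 9, 47, None, 19, None, None, 17, 21, None, None, None, 27]
In a BST, the LCA of p=17, q=27 is the first node v on the
root-to-leaf path with p <= v <= q (go left if both < v, right if both > v).
Walk from root:
  at 35: both 17 and 27 < 35, go left
  at 9: both 17 and 27 > 9, go right
  at 19: 17 <= 19 <= 27, this is the LCA
LCA = 19


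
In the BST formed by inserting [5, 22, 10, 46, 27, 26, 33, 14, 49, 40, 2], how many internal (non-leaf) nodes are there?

Tree built from: [5, 22, 10, 46, 27, 26, 33, 14, 49, 40, 2]
Tree (level-order array): [5, 2, 22, None, None, 10, 46, None, 14, 27, 49, None, None, 26, 33, None, None, None, None, None, 40]
Rule: An internal node has at least one child.
Per-node child counts:
  node 5: 2 child(ren)
  node 2: 0 child(ren)
  node 22: 2 child(ren)
  node 10: 1 child(ren)
  node 14: 0 child(ren)
  node 46: 2 child(ren)
  node 27: 2 child(ren)
  node 26: 0 child(ren)
  node 33: 1 child(ren)
  node 40: 0 child(ren)
  node 49: 0 child(ren)
Matching nodes: [5, 22, 10, 46, 27, 33]
Count of internal (non-leaf) nodes: 6


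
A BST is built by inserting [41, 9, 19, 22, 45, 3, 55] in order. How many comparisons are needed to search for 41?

Search path for 41: 41
Found: True
Comparisons: 1


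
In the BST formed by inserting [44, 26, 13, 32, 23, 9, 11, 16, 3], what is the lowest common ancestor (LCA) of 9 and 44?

Tree insertion order: [44, 26, 13, 32, 23, 9, 11, 16, 3]
Tree (level-order array): [44, 26, None, 13, 32, 9, 23, None, None, 3, 11, 16]
In a BST, the LCA of p=9, q=44 is the first node v on the
root-to-leaf path with p <= v <= q (go left if both < v, right if both > v).
Walk from root:
  at 44: 9 <= 44 <= 44, this is the LCA
LCA = 44


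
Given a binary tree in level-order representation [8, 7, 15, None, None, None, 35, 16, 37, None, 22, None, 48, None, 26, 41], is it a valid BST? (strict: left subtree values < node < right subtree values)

Level-order array: [8, 7, 15, None, None, None, 35, 16, 37, None, 22, None, 48, None, 26, 41]
Validate using subtree bounds (lo, hi): at each node, require lo < value < hi,
then recurse left with hi=value and right with lo=value.
Preorder trace (stopping at first violation):
  at node 8 with bounds (-inf, +inf): OK
  at node 7 with bounds (-inf, 8): OK
  at node 15 with bounds (8, +inf): OK
  at node 35 with bounds (15, +inf): OK
  at node 16 with bounds (15, 35): OK
  at node 22 with bounds (16, 35): OK
  at node 26 with bounds (22, 35): OK
  at node 37 with bounds (35, +inf): OK
  at node 48 with bounds (37, +inf): OK
  at node 41 with bounds (37, 48): OK
No violation found at any node.
Result: Valid BST


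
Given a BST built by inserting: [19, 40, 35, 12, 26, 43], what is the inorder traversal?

Tree insertion order: [19, 40, 35, 12, 26, 43]
Tree (level-order array): [19, 12, 40, None, None, 35, 43, 26]
Inorder traversal: [12, 19, 26, 35, 40, 43]


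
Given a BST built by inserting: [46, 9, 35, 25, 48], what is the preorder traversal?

Tree insertion order: [46, 9, 35, 25, 48]
Tree (level-order array): [46, 9, 48, None, 35, None, None, 25]
Preorder traversal: [46, 9, 35, 25, 48]


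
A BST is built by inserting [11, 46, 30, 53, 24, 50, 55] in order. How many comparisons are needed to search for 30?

Search path for 30: 11 -> 46 -> 30
Found: True
Comparisons: 3


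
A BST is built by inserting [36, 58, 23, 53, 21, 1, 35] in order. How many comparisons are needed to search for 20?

Search path for 20: 36 -> 23 -> 21 -> 1
Found: False
Comparisons: 4


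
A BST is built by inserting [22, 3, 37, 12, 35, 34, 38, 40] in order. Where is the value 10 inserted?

Starting tree (level order): [22, 3, 37, None, 12, 35, 38, None, None, 34, None, None, 40]
Insertion path: 22 -> 3 -> 12
Result: insert 10 as left child of 12
Final tree (level order): [22, 3, 37, None, 12, 35, 38, 10, None, 34, None, None, 40]


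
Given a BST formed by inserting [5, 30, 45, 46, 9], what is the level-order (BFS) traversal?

Tree insertion order: [5, 30, 45, 46, 9]
Tree (level-order array): [5, None, 30, 9, 45, None, None, None, 46]
BFS from the root, enqueuing left then right child of each popped node:
  queue [5] -> pop 5, enqueue [30], visited so far: [5]
  queue [30] -> pop 30, enqueue [9, 45], visited so far: [5, 30]
  queue [9, 45] -> pop 9, enqueue [none], visited so far: [5, 30, 9]
  queue [45] -> pop 45, enqueue [46], visited so far: [5, 30, 9, 45]
  queue [46] -> pop 46, enqueue [none], visited so far: [5, 30, 9, 45, 46]
Result: [5, 30, 9, 45, 46]


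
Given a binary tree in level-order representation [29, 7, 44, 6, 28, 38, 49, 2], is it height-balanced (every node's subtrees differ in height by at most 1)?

Tree (level-order array): [29, 7, 44, 6, 28, 38, 49, 2]
Definition: a tree is height-balanced if, at every node, |h(left) - h(right)| <= 1 (empty subtree has height -1).
Bottom-up per-node check:
  node 2: h_left=-1, h_right=-1, diff=0 [OK], height=0
  node 6: h_left=0, h_right=-1, diff=1 [OK], height=1
  node 28: h_left=-1, h_right=-1, diff=0 [OK], height=0
  node 7: h_left=1, h_right=0, diff=1 [OK], height=2
  node 38: h_left=-1, h_right=-1, diff=0 [OK], height=0
  node 49: h_left=-1, h_right=-1, diff=0 [OK], height=0
  node 44: h_left=0, h_right=0, diff=0 [OK], height=1
  node 29: h_left=2, h_right=1, diff=1 [OK], height=3
All nodes satisfy the balance condition.
Result: Balanced


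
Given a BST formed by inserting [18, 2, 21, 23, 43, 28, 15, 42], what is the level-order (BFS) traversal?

Tree insertion order: [18, 2, 21, 23, 43, 28, 15, 42]
Tree (level-order array): [18, 2, 21, None, 15, None, 23, None, None, None, 43, 28, None, None, 42]
BFS from the root, enqueuing left then right child of each popped node:
  queue [18] -> pop 18, enqueue [2, 21], visited so far: [18]
  queue [2, 21] -> pop 2, enqueue [15], visited so far: [18, 2]
  queue [21, 15] -> pop 21, enqueue [23], visited so far: [18, 2, 21]
  queue [15, 23] -> pop 15, enqueue [none], visited so far: [18, 2, 21, 15]
  queue [23] -> pop 23, enqueue [43], visited so far: [18, 2, 21, 15, 23]
  queue [43] -> pop 43, enqueue [28], visited so far: [18, 2, 21, 15, 23, 43]
  queue [28] -> pop 28, enqueue [42], visited so far: [18, 2, 21, 15, 23, 43, 28]
  queue [42] -> pop 42, enqueue [none], visited so far: [18, 2, 21, 15, 23, 43, 28, 42]
Result: [18, 2, 21, 15, 23, 43, 28, 42]


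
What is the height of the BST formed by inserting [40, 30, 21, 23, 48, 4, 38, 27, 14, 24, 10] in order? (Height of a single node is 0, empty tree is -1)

Insertion order: [40, 30, 21, 23, 48, 4, 38, 27, 14, 24, 10]
Tree (level-order array): [40, 30, 48, 21, 38, None, None, 4, 23, None, None, None, 14, None, 27, 10, None, 24]
Compute height bottom-up (empty subtree = -1):
  height(10) = 1 + max(-1, -1) = 0
  height(14) = 1 + max(0, -1) = 1
  height(4) = 1 + max(-1, 1) = 2
  height(24) = 1 + max(-1, -1) = 0
  height(27) = 1 + max(0, -1) = 1
  height(23) = 1 + max(-1, 1) = 2
  height(21) = 1 + max(2, 2) = 3
  height(38) = 1 + max(-1, -1) = 0
  height(30) = 1 + max(3, 0) = 4
  height(48) = 1 + max(-1, -1) = 0
  height(40) = 1 + max(4, 0) = 5
Height = 5


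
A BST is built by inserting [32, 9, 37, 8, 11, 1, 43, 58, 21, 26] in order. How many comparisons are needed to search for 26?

Search path for 26: 32 -> 9 -> 11 -> 21 -> 26
Found: True
Comparisons: 5


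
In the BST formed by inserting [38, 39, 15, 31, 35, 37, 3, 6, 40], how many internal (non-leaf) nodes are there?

Tree built from: [38, 39, 15, 31, 35, 37, 3, 6, 40]
Tree (level-order array): [38, 15, 39, 3, 31, None, 40, None, 6, None, 35, None, None, None, None, None, 37]
Rule: An internal node has at least one child.
Per-node child counts:
  node 38: 2 child(ren)
  node 15: 2 child(ren)
  node 3: 1 child(ren)
  node 6: 0 child(ren)
  node 31: 1 child(ren)
  node 35: 1 child(ren)
  node 37: 0 child(ren)
  node 39: 1 child(ren)
  node 40: 0 child(ren)
Matching nodes: [38, 15, 3, 31, 35, 39]
Count of internal (non-leaf) nodes: 6


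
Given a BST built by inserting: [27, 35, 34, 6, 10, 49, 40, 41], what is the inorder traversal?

Tree insertion order: [27, 35, 34, 6, 10, 49, 40, 41]
Tree (level-order array): [27, 6, 35, None, 10, 34, 49, None, None, None, None, 40, None, None, 41]
Inorder traversal: [6, 10, 27, 34, 35, 40, 41, 49]


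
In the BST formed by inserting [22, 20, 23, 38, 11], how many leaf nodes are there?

Tree built from: [22, 20, 23, 38, 11]
Tree (level-order array): [22, 20, 23, 11, None, None, 38]
Rule: A leaf has 0 children.
Per-node child counts:
  node 22: 2 child(ren)
  node 20: 1 child(ren)
  node 11: 0 child(ren)
  node 23: 1 child(ren)
  node 38: 0 child(ren)
Matching nodes: [11, 38]
Count of leaf nodes: 2


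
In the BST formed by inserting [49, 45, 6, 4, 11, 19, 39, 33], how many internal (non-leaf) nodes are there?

Tree built from: [49, 45, 6, 4, 11, 19, 39, 33]
Tree (level-order array): [49, 45, None, 6, None, 4, 11, None, None, None, 19, None, 39, 33]
Rule: An internal node has at least one child.
Per-node child counts:
  node 49: 1 child(ren)
  node 45: 1 child(ren)
  node 6: 2 child(ren)
  node 4: 0 child(ren)
  node 11: 1 child(ren)
  node 19: 1 child(ren)
  node 39: 1 child(ren)
  node 33: 0 child(ren)
Matching nodes: [49, 45, 6, 11, 19, 39]
Count of internal (non-leaf) nodes: 6


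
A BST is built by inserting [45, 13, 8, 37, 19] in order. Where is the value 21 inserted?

Starting tree (level order): [45, 13, None, 8, 37, None, None, 19]
Insertion path: 45 -> 13 -> 37 -> 19
Result: insert 21 as right child of 19
Final tree (level order): [45, 13, None, 8, 37, None, None, 19, None, None, 21]


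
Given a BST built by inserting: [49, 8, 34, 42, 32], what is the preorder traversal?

Tree insertion order: [49, 8, 34, 42, 32]
Tree (level-order array): [49, 8, None, None, 34, 32, 42]
Preorder traversal: [49, 8, 34, 32, 42]


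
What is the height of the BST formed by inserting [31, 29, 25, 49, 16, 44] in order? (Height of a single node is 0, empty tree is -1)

Insertion order: [31, 29, 25, 49, 16, 44]
Tree (level-order array): [31, 29, 49, 25, None, 44, None, 16]
Compute height bottom-up (empty subtree = -1):
  height(16) = 1 + max(-1, -1) = 0
  height(25) = 1 + max(0, -1) = 1
  height(29) = 1 + max(1, -1) = 2
  height(44) = 1 + max(-1, -1) = 0
  height(49) = 1 + max(0, -1) = 1
  height(31) = 1 + max(2, 1) = 3
Height = 3


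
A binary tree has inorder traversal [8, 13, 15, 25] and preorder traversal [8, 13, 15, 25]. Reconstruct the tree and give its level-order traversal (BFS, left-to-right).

Inorder:  [8, 13, 15, 25]
Preorder: [8, 13, 15, 25]
Algorithm: preorder visits root first, so consume preorder in order;
for each root, split the current inorder slice at that value into
left-subtree inorder and right-subtree inorder, then recurse.
Recursive splits:
  root=8; inorder splits into left=[], right=[13, 15, 25]
  root=13; inorder splits into left=[], right=[15, 25]
  root=15; inorder splits into left=[], right=[25]
  root=25; inorder splits into left=[], right=[]
Reconstructed level-order: [8, 13, 15, 25]


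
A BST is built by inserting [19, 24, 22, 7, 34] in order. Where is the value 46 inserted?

Starting tree (level order): [19, 7, 24, None, None, 22, 34]
Insertion path: 19 -> 24 -> 34
Result: insert 46 as right child of 34
Final tree (level order): [19, 7, 24, None, None, 22, 34, None, None, None, 46]


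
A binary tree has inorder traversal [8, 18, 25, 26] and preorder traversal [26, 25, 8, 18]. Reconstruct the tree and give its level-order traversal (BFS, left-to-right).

Inorder:  [8, 18, 25, 26]
Preorder: [26, 25, 8, 18]
Algorithm: preorder visits root first, so consume preorder in order;
for each root, split the current inorder slice at that value into
left-subtree inorder and right-subtree inorder, then recurse.
Recursive splits:
  root=26; inorder splits into left=[8, 18, 25], right=[]
  root=25; inorder splits into left=[8, 18], right=[]
  root=8; inorder splits into left=[], right=[18]
  root=18; inorder splits into left=[], right=[]
Reconstructed level-order: [26, 25, 8, 18]


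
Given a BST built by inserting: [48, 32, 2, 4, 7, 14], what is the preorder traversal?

Tree insertion order: [48, 32, 2, 4, 7, 14]
Tree (level-order array): [48, 32, None, 2, None, None, 4, None, 7, None, 14]
Preorder traversal: [48, 32, 2, 4, 7, 14]


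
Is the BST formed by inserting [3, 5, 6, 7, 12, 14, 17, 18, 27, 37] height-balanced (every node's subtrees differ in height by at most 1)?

Tree (level-order array): [3, None, 5, None, 6, None, 7, None, 12, None, 14, None, 17, None, 18, None, 27, None, 37]
Definition: a tree is height-balanced if, at every node, |h(left) - h(right)| <= 1 (empty subtree has height -1).
Bottom-up per-node check:
  node 37: h_left=-1, h_right=-1, diff=0 [OK], height=0
  node 27: h_left=-1, h_right=0, diff=1 [OK], height=1
  node 18: h_left=-1, h_right=1, diff=2 [FAIL (|-1-1|=2 > 1)], height=2
  node 17: h_left=-1, h_right=2, diff=3 [FAIL (|-1-2|=3 > 1)], height=3
  node 14: h_left=-1, h_right=3, diff=4 [FAIL (|-1-3|=4 > 1)], height=4
  node 12: h_left=-1, h_right=4, diff=5 [FAIL (|-1-4|=5 > 1)], height=5
  node 7: h_left=-1, h_right=5, diff=6 [FAIL (|-1-5|=6 > 1)], height=6
  node 6: h_left=-1, h_right=6, diff=7 [FAIL (|-1-6|=7 > 1)], height=7
  node 5: h_left=-1, h_right=7, diff=8 [FAIL (|-1-7|=8 > 1)], height=8
  node 3: h_left=-1, h_right=8, diff=9 [FAIL (|-1-8|=9 > 1)], height=9
Node 18 violates the condition: |-1 - 1| = 2 > 1.
Result: Not balanced


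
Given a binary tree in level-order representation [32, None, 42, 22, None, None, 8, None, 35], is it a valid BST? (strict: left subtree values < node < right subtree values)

Level-order array: [32, None, 42, 22, None, None, 8, None, 35]
Validate using subtree bounds (lo, hi): at each node, require lo < value < hi,
then recurse left with hi=value and right with lo=value.
Preorder trace (stopping at first violation):
  at node 32 with bounds (-inf, +inf): OK
  at node 42 with bounds (32, +inf): OK
  at node 22 with bounds (32, 42): VIOLATION
Node 22 violates its bound: not (32 < 22 < 42).
Result: Not a valid BST


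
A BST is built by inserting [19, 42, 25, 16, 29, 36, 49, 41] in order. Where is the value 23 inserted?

Starting tree (level order): [19, 16, 42, None, None, 25, 49, None, 29, None, None, None, 36, None, 41]
Insertion path: 19 -> 42 -> 25
Result: insert 23 as left child of 25
Final tree (level order): [19, 16, 42, None, None, 25, 49, 23, 29, None, None, None, None, None, 36, None, 41]


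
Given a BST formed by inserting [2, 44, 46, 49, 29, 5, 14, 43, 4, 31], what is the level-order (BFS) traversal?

Tree insertion order: [2, 44, 46, 49, 29, 5, 14, 43, 4, 31]
Tree (level-order array): [2, None, 44, 29, 46, 5, 43, None, 49, 4, 14, 31]
BFS from the root, enqueuing left then right child of each popped node:
  queue [2] -> pop 2, enqueue [44], visited so far: [2]
  queue [44] -> pop 44, enqueue [29, 46], visited so far: [2, 44]
  queue [29, 46] -> pop 29, enqueue [5, 43], visited so far: [2, 44, 29]
  queue [46, 5, 43] -> pop 46, enqueue [49], visited so far: [2, 44, 29, 46]
  queue [5, 43, 49] -> pop 5, enqueue [4, 14], visited so far: [2, 44, 29, 46, 5]
  queue [43, 49, 4, 14] -> pop 43, enqueue [31], visited so far: [2, 44, 29, 46, 5, 43]
  queue [49, 4, 14, 31] -> pop 49, enqueue [none], visited so far: [2, 44, 29, 46, 5, 43, 49]
  queue [4, 14, 31] -> pop 4, enqueue [none], visited so far: [2, 44, 29, 46, 5, 43, 49, 4]
  queue [14, 31] -> pop 14, enqueue [none], visited so far: [2, 44, 29, 46, 5, 43, 49, 4, 14]
  queue [31] -> pop 31, enqueue [none], visited so far: [2, 44, 29, 46, 5, 43, 49, 4, 14, 31]
Result: [2, 44, 29, 46, 5, 43, 49, 4, 14, 31]


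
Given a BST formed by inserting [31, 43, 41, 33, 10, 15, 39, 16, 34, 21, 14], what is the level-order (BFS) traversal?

Tree insertion order: [31, 43, 41, 33, 10, 15, 39, 16, 34, 21, 14]
Tree (level-order array): [31, 10, 43, None, 15, 41, None, 14, 16, 33, None, None, None, None, 21, None, 39, None, None, 34]
BFS from the root, enqueuing left then right child of each popped node:
  queue [31] -> pop 31, enqueue [10, 43], visited so far: [31]
  queue [10, 43] -> pop 10, enqueue [15], visited so far: [31, 10]
  queue [43, 15] -> pop 43, enqueue [41], visited so far: [31, 10, 43]
  queue [15, 41] -> pop 15, enqueue [14, 16], visited so far: [31, 10, 43, 15]
  queue [41, 14, 16] -> pop 41, enqueue [33], visited so far: [31, 10, 43, 15, 41]
  queue [14, 16, 33] -> pop 14, enqueue [none], visited so far: [31, 10, 43, 15, 41, 14]
  queue [16, 33] -> pop 16, enqueue [21], visited so far: [31, 10, 43, 15, 41, 14, 16]
  queue [33, 21] -> pop 33, enqueue [39], visited so far: [31, 10, 43, 15, 41, 14, 16, 33]
  queue [21, 39] -> pop 21, enqueue [none], visited so far: [31, 10, 43, 15, 41, 14, 16, 33, 21]
  queue [39] -> pop 39, enqueue [34], visited so far: [31, 10, 43, 15, 41, 14, 16, 33, 21, 39]
  queue [34] -> pop 34, enqueue [none], visited so far: [31, 10, 43, 15, 41, 14, 16, 33, 21, 39, 34]
Result: [31, 10, 43, 15, 41, 14, 16, 33, 21, 39, 34]


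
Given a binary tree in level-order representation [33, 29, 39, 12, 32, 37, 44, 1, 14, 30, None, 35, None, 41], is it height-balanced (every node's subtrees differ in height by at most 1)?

Tree (level-order array): [33, 29, 39, 12, 32, 37, 44, 1, 14, 30, None, 35, None, 41]
Definition: a tree is height-balanced if, at every node, |h(left) - h(right)| <= 1 (empty subtree has height -1).
Bottom-up per-node check:
  node 1: h_left=-1, h_right=-1, diff=0 [OK], height=0
  node 14: h_left=-1, h_right=-1, diff=0 [OK], height=0
  node 12: h_left=0, h_right=0, diff=0 [OK], height=1
  node 30: h_left=-1, h_right=-1, diff=0 [OK], height=0
  node 32: h_left=0, h_right=-1, diff=1 [OK], height=1
  node 29: h_left=1, h_right=1, diff=0 [OK], height=2
  node 35: h_left=-1, h_right=-1, diff=0 [OK], height=0
  node 37: h_left=0, h_right=-1, diff=1 [OK], height=1
  node 41: h_left=-1, h_right=-1, diff=0 [OK], height=0
  node 44: h_left=0, h_right=-1, diff=1 [OK], height=1
  node 39: h_left=1, h_right=1, diff=0 [OK], height=2
  node 33: h_left=2, h_right=2, diff=0 [OK], height=3
All nodes satisfy the balance condition.
Result: Balanced


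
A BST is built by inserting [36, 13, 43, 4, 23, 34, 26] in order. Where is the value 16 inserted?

Starting tree (level order): [36, 13, 43, 4, 23, None, None, None, None, None, 34, 26]
Insertion path: 36 -> 13 -> 23
Result: insert 16 as left child of 23
Final tree (level order): [36, 13, 43, 4, 23, None, None, None, None, 16, 34, None, None, 26]


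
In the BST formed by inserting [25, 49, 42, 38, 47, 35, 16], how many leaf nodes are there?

Tree built from: [25, 49, 42, 38, 47, 35, 16]
Tree (level-order array): [25, 16, 49, None, None, 42, None, 38, 47, 35]
Rule: A leaf has 0 children.
Per-node child counts:
  node 25: 2 child(ren)
  node 16: 0 child(ren)
  node 49: 1 child(ren)
  node 42: 2 child(ren)
  node 38: 1 child(ren)
  node 35: 0 child(ren)
  node 47: 0 child(ren)
Matching nodes: [16, 35, 47]
Count of leaf nodes: 3


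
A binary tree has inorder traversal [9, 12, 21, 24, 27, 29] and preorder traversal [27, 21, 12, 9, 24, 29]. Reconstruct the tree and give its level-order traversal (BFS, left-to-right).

Inorder:  [9, 12, 21, 24, 27, 29]
Preorder: [27, 21, 12, 9, 24, 29]
Algorithm: preorder visits root first, so consume preorder in order;
for each root, split the current inorder slice at that value into
left-subtree inorder and right-subtree inorder, then recurse.
Recursive splits:
  root=27; inorder splits into left=[9, 12, 21, 24], right=[29]
  root=21; inorder splits into left=[9, 12], right=[24]
  root=12; inorder splits into left=[9], right=[]
  root=9; inorder splits into left=[], right=[]
  root=24; inorder splits into left=[], right=[]
  root=29; inorder splits into left=[], right=[]
Reconstructed level-order: [27, 21, 29, 12, 24, 9]


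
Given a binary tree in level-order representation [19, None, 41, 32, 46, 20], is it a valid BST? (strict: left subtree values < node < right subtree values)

Level-order array: [19, None, 41, 32, 46, 20]
Validate using subtree bounds (lo, hi): at each node, require lo < value < hi,
then recurse left with hi=value and right with lo=value.
Preorder trace (stopping at first violation):
  at node 19 with bounds (-inf, +inf): OK
  at node 41 with bounds (19, +inf): OK
  at node 32 with bounds (19, 41): OK
  at node 20 with bounds (19, 32): OK
  at node 46 with bounds (41, +inf): OK
No violation found at any node.
Result: Valid BST


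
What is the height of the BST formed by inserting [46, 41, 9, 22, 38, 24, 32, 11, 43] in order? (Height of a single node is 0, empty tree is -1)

Insertion order: [46, 41, 9, 22, 38, 24, 32, 11, 43]
Tree (level-order array): [46, 41, None, 9, 43, None, 22, None, None, 11, 38, None, None, 24, None, None, 32]
Compute height bottom-up (empty subtree = -1):
  height(11) = 1 + max(-1, -1) = 0
  height(32) = 1 + max(-1, -1) = 0
  height(24) = 1 + max(-1, 0) = 1
  height(38) = 1 + max(1, -1) = 2
  height(22) = 1 + max(0, 2) = 3
  height(9) = 1 + max(-1, 3) = 4
  height(43) = 1 + max(-1, -1) = 0
  height(41) = 1 + max(4, 0) = 5
  height(46) = 1 + max(5, -1) = 6
Height = 6


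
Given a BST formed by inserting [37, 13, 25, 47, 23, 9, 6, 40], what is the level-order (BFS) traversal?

Tree insertion order: [37, 13, 25, 47, 23, 9, 6, 40]
Tree (level-order array): [37, 13, 47, 9, 25, 40, None, 6, None, 23]
BFS from the root, enqueuing left then right child of each popped node:
  queue [37] -> pop 37, enqueue [13, 47], visited so far: [37]
  queue [13, 47] -> pop 13, enqueue [9, 25], visited so far: [37, 13]
  queue [47, 9, 25] -> pop 47, enqueue [40], visited so far: [37, 13, 47]
  queue [9, 25, 40] -> pop 9, enqueue [6], visited so far: [37, 13, 47, 9]
  queue [25, 40, 6] -> pop 25, enqueue [23], visited so far: [37, 13, 47, 9, 25]
  queue [40, 6, 23] -> pop 40, enqueue [none], visited so far: [37, 13, 47, 9, 25, 40]
  queue [6, 23] -> pop 6, enqueue [none], visited so far: [37, 13, 47, 9, 25, 40, 6]
  queue [23] -> pop 23, enqueue [none], visited so far: [37, 13, 47, 9, 25, 40, 6, 23]
Result: [37, 13, 47, 9, 25, 40, 6, 23]


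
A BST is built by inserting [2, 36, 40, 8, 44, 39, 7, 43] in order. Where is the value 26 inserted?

Starting tree (level order): [2, None, 36, 8, 40, 7, None, 39, 44, None, None, None, None, 43]
Insertion path: 2 -> 36 -> 8
Result: insert 26 as right child of 8
Final tree (level order): [2, None, 36, 8, 40, 7, 26, 39, 44, None, None, None, None, None, None, 43]


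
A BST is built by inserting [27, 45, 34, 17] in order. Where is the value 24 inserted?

Starting tree (level order): [27, 17, 45, None, None, 34]
Insertion path: 27 -> 17
Result: insert 24 as right child of 17
Final tree (level order): [27, 17, 45, None, 24, 34]


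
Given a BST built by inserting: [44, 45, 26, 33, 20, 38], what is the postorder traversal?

Tree insertion order: [44, 45, 26, 33, 20, 38]
Tree (level-order array): [44, 26, 45, 20, 33, None, None, None, None, None, 38]
Postorder traversal: [20, 38, 33, 26, 45, 44]


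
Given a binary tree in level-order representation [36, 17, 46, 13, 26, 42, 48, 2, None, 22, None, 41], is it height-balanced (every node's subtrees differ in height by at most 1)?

Tree (level-order array): [36, 17, 46, 13, 26, 42, 48, 2, None, 22, None, 41]
Definition: a tree is height-balanced if, at every node, |h(left) - h(right)| <= 1 (empty subtree has height -1).
Bottom-up per-node check:
  node 2: h_left=-1, h_right=-1, diff=0 [OK], height=0
  node 13: h_left=0, h_right=-1, diff=1 [OK], height=1
  node 22: h_left=-1, h_right=-1, diff=0 [OK], height=0
  node 26: h_left=0, h_right=-1, diff=1 [OK], height=1
  node 17: h_left=1, h_right=1, diff=0 [OK], height=2
  node 41: h_left=-1, h_right=-1, diff=0 [OK], height=0
  node 42: h_left=0, h_right=-1, diff=1 [OK], height=1
  node 48: h_left=-1, h_right=-1, diff=0 [OK], height=0
  node 46: h_left=1, h_right=0, diff=1 [OK], height=2
  node 36: h_left=2, h_right=2, diff=0 [OK], height=3
All nodes satisfy the balance condition.
Result: Balanced


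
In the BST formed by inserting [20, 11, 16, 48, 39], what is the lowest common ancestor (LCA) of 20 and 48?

Tree insertion order: [20, 11, 16, 48, 39]
Tree (level-order array): [20, 11, 48, None, 16, 39]
In a BST, the LCA of p=20, q=48 is the first node v on the
root-to-leaf path with p <= v <= q (go left if both < v, right if both > v).
Walk from root:
  at 20: 20 <= 20 <= 48, this is the LCA
LCA = 20


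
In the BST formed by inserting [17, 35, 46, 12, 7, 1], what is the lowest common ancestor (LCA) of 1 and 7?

Tree insertion order: [17, 35, 46, 12, 7, 1]
Tree (level-order array): [17, 12, 35, 7, None, None, 46, 1]
In a BST, the LCA of p=1, q=7 is the first node v on the
root-to-leaf path with p <= v <= q (go left if both < v, right if both > v).
Walk from root:
  at 17: both 1 and 7 < 17, go left
  at 12: both 1 and 7 < 12, go left
  at 7: 1 <= 7 <= 7, this is the LCA
LCA = 7


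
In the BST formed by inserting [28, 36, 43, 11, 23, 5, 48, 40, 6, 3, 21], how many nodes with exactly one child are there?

Tree built from: [28, 36, 43, 11, 23, 5, 48, 40, 6, 3, 21]
Tree (level-order array): [28, 11, 36, 5, 23, None, 43, 3, 6, 21, None, 40, 48]
Rule: These are nodes with exactly 1 non-null child.
Per-node child counts:
  node 28: 2 child(ren)
  node 11: 2 child(ren)
  node 5: 2 child(ren)
  node 3: 0 child(ren)
  node 6: 0 child(ren)
  node 23: 1 child(ren)
  node 21: 0 child(ren)
  node 36: 1 child(ren)
  node 43: 2 child(ren)
  node 40: 0 child(ren)
  node 48: 0 child(ren)
Matching nodes: [23, 36]
Count of nodes with exactly one child: 2


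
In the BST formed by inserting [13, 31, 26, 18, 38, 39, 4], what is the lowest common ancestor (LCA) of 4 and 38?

Tree insertion order: [13, 31, 26, 18, 38, 39, 4]
Tree (level-order array): [13, 4, 31, None, None, 26, 38, 18, None, None, 39]
In a BST, the LCA of p=4, q=38 is the first node v on the
root-to-leaf path with p <= v <= q (go left if both < v, right if both > v).
Walk from root:
  at 13: 4 <= 13 <= 38, this is the LCA
LCA = 13


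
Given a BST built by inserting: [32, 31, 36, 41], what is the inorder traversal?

Tree insertion order: [32, 31, 36, 41]
Tree (level-order array): [32, 31, 36, None, None, None, 41]
Inorder traversal: [31, 32, 36, 41]


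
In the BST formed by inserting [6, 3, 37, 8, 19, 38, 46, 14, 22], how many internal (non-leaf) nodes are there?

Tree built from: [6, 3, 37, 8, 19, 38, 46, 14, 22]
Tree (level-order array): [6, 3, 37, None, None, 8, 38, None, 19, None, 46, 14, 22]
Rule: An internal node has at least one child.
Per-node child counts:
  node 6: 2 child(ren)
  node 3: 0 child(ren)
  node 37: 2 child(ren)
  node 8: 1 child(ren)
  node 19: 2 child(ren)
  node 14: 0 child(ren)
  node 22: 0 child(ren)
  node 38: 1 child(ren)
  node 46: 0 child(ren)
Matching nodes: [6, 37, 8, 19, 38]
Count of internal (non-leaf) nodes: 5


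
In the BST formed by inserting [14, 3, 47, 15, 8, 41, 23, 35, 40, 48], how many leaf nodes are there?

Tree built from: [14, 3, 47, 15, 8, 41, 23, 35, 40, 48]
Tree (level-order array): [14, 3, 47, None, 8, 15, 48, None, None, None, 41, None, None, 23, None, None, 35, None, 40]
Rule: A leaf has 0 children.
Per-node child counts:
  node 14: 2 child(ren)
  node 3: 1 child(ren)
  node 8: 0 child(ren)
  node 47: 2 child(ren)
  node 15: 1 child(ren)
  node 41: 1 child(ren)
  node 23: 1 child(ren)
  node 35: 1 child(ren)
  node 40: 0 child(ren)
  node 48: 0 child(ren)
Matching nodes: [8, 40, 48]
Count of leaf nodes: 3


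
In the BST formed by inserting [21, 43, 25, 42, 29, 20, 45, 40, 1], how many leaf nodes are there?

Tree built from: [21, 43, 25, 42, 29, 20, 45, 40, 1]
Tree (level-order array): [21, 20, 43, 1, None, 25, 45, None, None, None, 42, None, None, 29, None, None, 40]
Rule: A leaf has 0 children.
Per-node child counts:
  node 21: 2 child(ren)
  node 20: 1 child(ren)
  node 1: 0 child(ren)
  node 43: 2 child(ren)
  node 25: 1 child(ren)
  node 42: 1 child(ren)
  node 29: 1 child(ren)
  node 40: 0 child(ren)
  node 45: 0 child(ren)
Matching nodes: [1, 40, 45]
Count of leaf nodes: 3


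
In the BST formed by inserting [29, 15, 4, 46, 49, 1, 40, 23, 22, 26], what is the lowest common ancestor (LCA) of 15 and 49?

Tree insertion order: [29, 15, 4, 46, 49, 1, 40, 23, 22, 26]
Tree (level-order array): [29, 15, 46, 4, 23, 40, 49, 1, None, 22, 26]
In a BST, the LCA of p=15, q=49 is the first node v on the
root-to-leaf path with p <= v <= q (go left if both < v, right if both > v).
Walk from root:
  at 29: 15 <= 29 <= 49, this is the LCA
LCA = 29


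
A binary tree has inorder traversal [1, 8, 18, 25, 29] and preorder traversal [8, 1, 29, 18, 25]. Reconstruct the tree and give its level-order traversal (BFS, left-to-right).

Inorder:  [1, 8, 18, 25, 29]
Preorder: [8, 1, 29, 18, 25]
Algorithm: preorder visits root first, so consume preorder in order;
for each root, split the current inorder slice at that value into
left-subtree inorder and right-subtree inorder, then recurse.
Recursive splits:
  root=8; inorder splits into left=[1], right=[18, 25, 29]
  root=1; inorder splits into left=[], right=[]
  root=29; inorder splits into left=[18, 25], right=[]
  root=18; inorder splits into left=[], right=[25]
  root=25; inorder splits into left=[], right=[]
Reconstructed level-order: [8, 1, 29, 18, 25]
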